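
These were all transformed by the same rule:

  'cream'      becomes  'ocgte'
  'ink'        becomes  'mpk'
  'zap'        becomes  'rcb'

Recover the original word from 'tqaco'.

mayor

The output letters match the input read backwards, each shifted +2: cream reversed is maerc. Read the word backwards and shift each letter +2.
Undoing it on tqaco: shift back: t−2=r, q−2=o, a−2=y, c−2=a, o−2=m → royam; then reverse → mayor.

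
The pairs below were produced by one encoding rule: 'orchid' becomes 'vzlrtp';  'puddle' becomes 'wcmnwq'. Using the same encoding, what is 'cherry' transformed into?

Letter i (0-indexed) is shifted by i+7, so successive shifts are 7, 8, 9, ….
For cherry: c+7=j, h+8=p, e+9=n, r+10=b, r+11=c, y+12=k.

jpnbck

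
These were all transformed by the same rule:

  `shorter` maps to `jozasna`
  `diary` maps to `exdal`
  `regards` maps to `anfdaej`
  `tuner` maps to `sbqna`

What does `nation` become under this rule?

This is an affine cipher: with a=0,…,z=25, each position x becomes (9x+3) mod 26.
Applying it to nation: n(13)→9·13+3≡16=q; a(0)→9·0+3≡3=d; t(19)→9·19+3≡18=s; i(8)→9·8+3≡23=x; o(14)→9·14+3≡25=z; n(13)→9·13+3≡16=q (all mod 26).

qdsxzq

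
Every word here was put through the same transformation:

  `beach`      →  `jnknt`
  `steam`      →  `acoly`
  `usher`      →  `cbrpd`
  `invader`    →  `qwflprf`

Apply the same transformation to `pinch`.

In beach: b→j is +8, e→n is +9, a→k is +10, c→n is +11 — the shift increases by 1 each position. Letter i (0-indexed) is shifted by i+8, so successive shifts are 8, 9, 10, ….
For pinch: p+8=x, i+9=r, n+10=x, c+11=n, h+12=t.

xrxnt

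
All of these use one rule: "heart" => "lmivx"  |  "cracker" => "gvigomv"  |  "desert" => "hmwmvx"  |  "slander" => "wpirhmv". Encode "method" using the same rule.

The rule splits by letter class: vowels +8, consonants +4.
For method: m(cons)+4=q, e(vowel)+8=m, t(cons)+4=x, h(cons)+4=l, o(vowel)+8=w, d(cons)+4=h.

qmxlwh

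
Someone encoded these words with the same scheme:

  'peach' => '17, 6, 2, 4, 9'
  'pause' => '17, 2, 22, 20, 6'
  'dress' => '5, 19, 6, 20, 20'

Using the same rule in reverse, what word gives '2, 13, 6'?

ale

The number is (letter's place in the alphabet, a=1) + 1.
Reversing it on 2, 13, 6: 2→(2−1)÷1=1=a, 13→(13−1)÷1=12=l, 6→(6−1)÷1=5=e.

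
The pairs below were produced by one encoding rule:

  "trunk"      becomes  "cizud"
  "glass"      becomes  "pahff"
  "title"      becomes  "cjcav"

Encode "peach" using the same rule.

ovhbm

Treating letters as 0–25, the rule is x ↦ 23x + 7 (mod 26).
Applying it to peach: p(15)→23·15+7≡14=o; e(4)→23·4+7≡21=v; a(0)→23·0+7≡7=h; c(2)→23·2+7≡1=b; h(7)→23·7+7≡12=m (all mod 26).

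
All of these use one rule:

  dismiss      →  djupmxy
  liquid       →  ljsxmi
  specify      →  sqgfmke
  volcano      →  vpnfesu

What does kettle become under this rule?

kfvwpj

In dismiss: d→d is +0, i→j is +1, s→u is +2, m→p is +3 — the shift increases by 1 each position. Each letter shifts forward by its position index (0, 1, 2, …) — the shift grows by one for each successive letter.
On kettle: k+0=k, e+1=f, t+2=v, t+3=w, l+4=p, e+5=j.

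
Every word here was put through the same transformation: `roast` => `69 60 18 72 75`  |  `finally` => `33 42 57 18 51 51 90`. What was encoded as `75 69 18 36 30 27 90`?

With a=1..z=26, the number is 3·pos + 15.
Reversing it on 75 69 18 36 30 27 90: 75→(75−15)÷3=20=t, 69→(69−15)÷3=18=r, 18→(18−15)÷3=1=a, 36→(36−15)÷3=7=g, 30→(30−15)÷3=5=e, 27→(27−15)÷3=4=d, 90→(90−15)÷3=25=y.

tragedy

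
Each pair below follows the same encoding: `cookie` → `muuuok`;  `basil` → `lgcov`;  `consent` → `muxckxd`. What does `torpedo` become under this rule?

The shift depends on letter class: consonant c→m is +10, but vowel o→u is +6. Two shifts are in play — +6 for a/e/i/o/u, +10 for every other letter.
For torpedo: t(cons)+10=d, o(vowel)+6=u, r(cons)+10=b, p(cons)+10=z, e(vowel)+6=k, d(cons)+10=n, o(vowel)+6=u.

dubzknu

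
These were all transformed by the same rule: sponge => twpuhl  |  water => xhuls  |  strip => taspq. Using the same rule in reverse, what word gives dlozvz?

census

Shifts by position in sponge: pos 0: s→t (+1), pos 1: p→w (+7), pos 2: o→p (+1), pos 3: n→u (+7) — repeating every 2. A repeating key of period 2 is used — shifts +1, +7 over and over.
Reversing it on dlozvz: d−1=c, l−7=e, o−1=n, z−7=s, v−1=u, z−7=s.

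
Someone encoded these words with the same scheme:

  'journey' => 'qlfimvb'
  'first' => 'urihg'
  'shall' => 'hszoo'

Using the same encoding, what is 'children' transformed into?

xsrowivm

Each pair mirrors across the alphabet (j↔q, o↔l, u↔f): positions sum to 25. Letters are reflected about the middle of the alphabet (position → 25−position): Atbash.
Applying it to children: c↔x, h↔s, i↔r, l↔o, d↔w, r↔i, e↔v, n↔m.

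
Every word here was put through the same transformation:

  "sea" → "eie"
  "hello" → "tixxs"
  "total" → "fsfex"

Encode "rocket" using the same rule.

dsowif

The shift depends on letter class: consonant s→e is +12, but vowel e→i is +4. The rule splits by letter class: vowels +4, consonants +12.
On rocket: r(cons)+12=d, o(vowel)+4=s, c(cons)+12=o, k(cons)+12=w, e(vowel)+4=i, t(cons)+12=f.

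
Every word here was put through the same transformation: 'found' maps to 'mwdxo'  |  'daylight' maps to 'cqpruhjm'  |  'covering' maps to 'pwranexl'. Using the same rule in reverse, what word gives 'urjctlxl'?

cocktail

The output letters match the input read backwards, each shifted +9: found reversed is dnuof. Two steps: reverse the string, then apply a Caesar shift of +9.
Decoding urjctlxl: shift back: u−9=l, r−9=i, j−9=a, c−9=t, t−9=k, l−9=c, x−9=o, l−9=c → liatkcoc; then reverse → cocktail.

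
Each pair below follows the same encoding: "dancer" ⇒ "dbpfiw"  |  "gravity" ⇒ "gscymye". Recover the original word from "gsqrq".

Each letter shifts forward by its position index (0, 1, 2, …) — the shift grows by one for each successive letter.
Decoding gsqrq: g−0=g, s−1=r, q−2=o, r−3=o, q−4=m.

groom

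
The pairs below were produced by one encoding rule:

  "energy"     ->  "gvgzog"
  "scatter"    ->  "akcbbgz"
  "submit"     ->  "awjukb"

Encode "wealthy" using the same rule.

The shift depends on letter class: consonant n→v is +8, but vowel e→g is +2. Two shifts are in play — +2 for a/e/i/o/u, +8 for every other letter.
Applying it to wealthy: w(cons)+8=e, e(vowel)+2=g, a(vowel)+2=c, l(cons)+8=t, t(cons)+8=b, h(cons)+8=p, y(cons)+8=g.

egctbpg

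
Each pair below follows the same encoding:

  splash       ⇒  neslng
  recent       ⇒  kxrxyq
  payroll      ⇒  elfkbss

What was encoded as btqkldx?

This is an affine cipher: with a=0,…,z=25, each position x becomes (3x+11) mod 26.
Reversing it on btqkldx: b(1)→9·(1−11)≡14=o; t(19)→9·(19−11)≡20=u; q(16)→9·(16−11)≡19=t; k(10)→9·(10−11)≡17=r; l(11)→9·(11−11)≡0=a; d(3)→9·(3−11)≡6=g; x(23)→9·(23−11)≡4=e (all mod 26).

outrage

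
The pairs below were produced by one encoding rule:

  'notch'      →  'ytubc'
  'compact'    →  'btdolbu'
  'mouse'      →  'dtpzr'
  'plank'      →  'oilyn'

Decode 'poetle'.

uproar

n(13)→y(24) and o(14)→t(19) fit y≡21x+11 (mod 26); the inverse of 21 mod 26 is 5. This is an affine cipher: with a=0,…,z=25, each position x becomes (21x+11) mod 26.
Undoing it on poetle: p(15)→5·(15−11)≡20=u; o(14)→5·(14−11)≡15=p; e(4)→5·(4−11)≡17=r; t(19)→5·(19−11)≡14=o; l(11)→5·(11−11)≡0=a; e(4)→5·(4−11)≡17=r (all mod 26).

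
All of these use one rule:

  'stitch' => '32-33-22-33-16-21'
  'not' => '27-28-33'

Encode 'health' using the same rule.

21-18-14-25-33-21

s is letter #19 and maps to 32: an offset of 13. Each letter is replaced by its alphabet position (a=1..z=26) + 13.
For health: h=8→21, e=5→18, a=1→14, l=12→25, t=20→33, h=8→21.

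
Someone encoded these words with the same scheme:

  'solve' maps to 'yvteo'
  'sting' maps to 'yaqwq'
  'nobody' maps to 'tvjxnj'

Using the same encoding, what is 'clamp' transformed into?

isivz

In solve: s→y is +6, o→v is +7, l→t is +8, v→e is +9 — the shift increases by 1 each position. Each letter shifts forward by (position + 6), i.e. 6, 7, 8, … — the shift grows by one for each successive letter.
On clamp: c+6=i, l+7=s, a+8=i, m+9=v, p+10=z.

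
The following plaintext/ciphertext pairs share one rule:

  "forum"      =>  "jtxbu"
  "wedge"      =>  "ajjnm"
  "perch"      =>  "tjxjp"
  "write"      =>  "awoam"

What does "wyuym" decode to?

In forum: f→j is +4, o→t is +5, r→x is +6, u→b is +7 — the shift increases by 1 each position. Letter i (0-indexed) is shifted by i+4, so successive shifts are 4, 5, 6, ….
Decoding wyuym: w−4=s, y−5=t, u−6=o, y−7=r, m−8=e.

store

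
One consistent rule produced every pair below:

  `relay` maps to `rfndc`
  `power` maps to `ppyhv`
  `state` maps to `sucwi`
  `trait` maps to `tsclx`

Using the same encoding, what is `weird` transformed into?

wfkuh

In relay: r→r is +0, e→f is +1, l→n is +2, a→d is +3 — the shift increases by 1 each position. Each letter shifts forward by its position index (0, 1, 2, …) — the shift grows by one for each successive letter.
Applying it to weird: w+0=w, e+1=f, i+2=k, r+3=u, d+4=h.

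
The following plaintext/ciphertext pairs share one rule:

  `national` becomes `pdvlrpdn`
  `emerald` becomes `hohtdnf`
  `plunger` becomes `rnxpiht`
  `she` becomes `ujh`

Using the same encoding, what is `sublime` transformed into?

uxdnloh

The shift depends on letter class: consonant n→p is +2, but vowel a→d is +3. The rule splits by letter class: vowels +3, consonants +2.
For sublime: s(cons)+2=u, u(vowel)+3=x, b(cons)+2=d, l(cons)+2=n, i(vowel)+3=l, m(cons)+2=o, e(vowel)+3=h.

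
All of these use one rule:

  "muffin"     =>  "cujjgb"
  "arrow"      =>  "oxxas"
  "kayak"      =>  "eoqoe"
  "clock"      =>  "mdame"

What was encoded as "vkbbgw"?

tennis

m(12)→c(2) and u(20)→u(20) fit y≡25x+14 (mod 26); the inverse of 25 mod 26 is 25. Each letter's alphabet position (a=0..z=25) is mapped through 25·x+14 mod 26 — an affine cipher.
Undoing it on vkbbgw: v(21)→25·(21−14)≡19=t; k(10)→25·(10−14)≡4=e; b(1)→25·(1−14)≡13=n; b(1)→25·(1−14)≡13=n; g(6)→25·(6−14)≡8=i; w(22)→25·(22−14)≡18=s (all mod 26).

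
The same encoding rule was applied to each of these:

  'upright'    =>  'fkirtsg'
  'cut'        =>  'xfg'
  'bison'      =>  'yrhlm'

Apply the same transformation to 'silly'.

Each letter is replaced by its mirror in the alphabet: a↔z, b↔y, c↔x, and so on (the Atbash cipher).
On silly: s↔h, i↔r, l↔o, l↔o, y↔b.

hroob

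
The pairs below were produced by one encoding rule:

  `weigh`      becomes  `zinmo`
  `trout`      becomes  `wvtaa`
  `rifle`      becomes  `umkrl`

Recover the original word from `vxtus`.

stool

The shift increases by 1 at each position, starting from +3: 3, 4, 5, ….
Reversing it on vxtus: v−3=s, x−4=t, t−5=o, u−6=o, s−7=l.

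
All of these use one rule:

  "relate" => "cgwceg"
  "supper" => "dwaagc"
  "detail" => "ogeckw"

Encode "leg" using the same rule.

Two shifts are in play — +2 for a/e/i/o/u, +11 for every other letter.
On leg: l(cons)+11=w, e(vowel)+2=g, g(cons)+11=r.

wgr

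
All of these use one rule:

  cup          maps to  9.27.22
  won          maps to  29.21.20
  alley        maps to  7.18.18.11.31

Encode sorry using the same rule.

25.21.24.24.31

c is letter #3 and maps to 9: an offset of 6. Each letter is replaced by its alphabet position (a=1..z=26) + 6.
On sorry: s=19→25, o=15→21, r=18→24, r=18→24, y=25→31.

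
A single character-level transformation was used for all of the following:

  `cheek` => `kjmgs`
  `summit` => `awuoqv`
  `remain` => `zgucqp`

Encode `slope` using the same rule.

Shifts by position in cheek: pos 0: c→k (+8), pos 1: h→j (+2), pos 2: e→m (+8), pos 3: e→g (+2) — repeating every 2. It's a Vigenère-style cipher with numeric key [8,2]: position i shifts by key[i mod 2].
Applying it to slope: s+8=a, l+2=n, o+8=w, p+2=r, e+8=m.

anwrm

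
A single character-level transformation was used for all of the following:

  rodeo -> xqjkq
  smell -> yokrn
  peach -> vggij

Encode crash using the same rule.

itgyj

Shifts by position in rodeo: pos 0: r→x (+6), pos 1: o→q (+2), pos 2: d→j (+6), pos 3: e→k (+6), pos 4: o→q (+2) — repeating every 3. It's a Vigenère-style cipher with numeric key [6,2,6]: position i shifts by key[i mod 3].
For crash: c+6=i, r+2=t, a+6=g, s+6=y, h+2=j.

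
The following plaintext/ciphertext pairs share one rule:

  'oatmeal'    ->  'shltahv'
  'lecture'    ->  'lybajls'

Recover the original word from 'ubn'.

gun

Two steps: reverse the string, then apply a Caesar shift of +7.
Undoing it on ubn: shift back: u−7=n, b−7=u, n−7=g → nug; then reverse → gun.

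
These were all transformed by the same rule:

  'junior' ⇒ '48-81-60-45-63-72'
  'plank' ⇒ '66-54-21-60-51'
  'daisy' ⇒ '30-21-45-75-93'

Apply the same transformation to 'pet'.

66-33-78

j(#10)→48 and u(#21)→81: differences scale by 3, so n = 3·pos + 18. The formula is n = 3×(alphabet index, a=1) + 18.
On pet: p=16→66, e=5→33, t=20→78.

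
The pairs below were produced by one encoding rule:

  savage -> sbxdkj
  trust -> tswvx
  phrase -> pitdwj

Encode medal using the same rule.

Letter i (0-indexed) is shifted by i+0, so successive shifts are 0, 1, 2, ….
Applying it to medal: m+0=m, e+1=f, d+2=f, a+3=d, l+4=p.

mffdp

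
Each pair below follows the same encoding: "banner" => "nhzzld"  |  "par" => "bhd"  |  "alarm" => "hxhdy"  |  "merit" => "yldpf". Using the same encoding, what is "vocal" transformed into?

hvohx

The shift depends on letter class: consonant b→n is +12, but vowel a→h is +7. Two shifts are in play — +7 for a/e/i/o/u, +12 for every other letter.
On vocal: v(cons)+12=h, o(vowel)+7=v, c(cons)+12=o, a(vowel)+7=h, l(cons)+12=x.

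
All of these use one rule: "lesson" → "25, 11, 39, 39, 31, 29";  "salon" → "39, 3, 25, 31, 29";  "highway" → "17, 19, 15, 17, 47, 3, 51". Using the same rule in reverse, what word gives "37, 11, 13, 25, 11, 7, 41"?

The formula is n = 2×(alphabet index, a=1) + 1.
Undoing it on 37, 11, 13, 25, 11, 7, 41: 37→(37−1)÷2=18=r, 11→(11−1)÷2=5=e, 13→(13−1)÷2=6=f, 25→(25−1)÷2=12=l, 11→(11−1)÷2=5=e, 7→(7−1)÷2=3=c, 41→(41−1)÷2=20=t.

reflect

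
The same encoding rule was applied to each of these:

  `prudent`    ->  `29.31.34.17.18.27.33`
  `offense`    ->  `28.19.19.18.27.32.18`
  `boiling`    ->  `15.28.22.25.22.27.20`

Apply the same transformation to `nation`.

27.14.33.22.28.27

p is letter #16 and maps to 29: an offset of 13. The number is (letter's place in the alphabet, a=1) + 13.
On nation: n=14→27, a=1→14, t=20→33, i=9→22, o=15→28, n=14→27.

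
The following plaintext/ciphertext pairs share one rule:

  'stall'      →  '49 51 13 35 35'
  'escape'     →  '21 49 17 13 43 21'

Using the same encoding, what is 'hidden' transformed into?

27 29 19 19 21 39

s(#19)→49 and t(#20)→51: differences scale by 2, so n = 2·pos + 11. The formula is n = 2×(alphabet index, a=1) + 11.
Applying it to hidden: h=8→27, i=9→29, d=4→19, d=4→19, e=5→21, n=14→39.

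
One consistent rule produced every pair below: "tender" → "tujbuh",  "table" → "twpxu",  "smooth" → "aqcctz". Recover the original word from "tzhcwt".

throat

t(19)→t(19) and e(4)→u(20) fit y≡19x+22 (mod 26); the inverse of 19 mod 26 is 11. This is an affine cipher: with a=0,…,z=25, each position x becomes (19x+22) mod 26.
Undoing it on tzhcwt: t(19)→11·(19−22)≡19=t; z(25)→11·(25−22)≡7=h; h(7)→11·(7−22)≡17=r; c(2)→11·(2−22)≡14=o; w(22)→11·(22−22)≡0=a; t(19)→11·(19−22)≡19=t (all mod 26).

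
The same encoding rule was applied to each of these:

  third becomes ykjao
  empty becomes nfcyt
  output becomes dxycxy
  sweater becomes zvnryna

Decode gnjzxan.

leisure

t(19)→y(24) and h(7)→k(10) fit y≡25x+17 (mod 26); the inverse of 25 mod 26 is 25. Each letter's alphabet position (a=0..z=25) is mapped through 25·x+17 mod 26 — an affine cipher.
Decoding gnjzxan: g(6)→25·(6−17)≡11=l; n(13)→25·(13−17)≡4=e; j(9)→25·(9−17)≡8=i; z(25)→25·(25−17)≡18=s; x(23)→25·(23−17)≡20=u; a(0)→25·(0−17)≡17=r; n(13)→25·(13−17)≡4=e (all mod 26).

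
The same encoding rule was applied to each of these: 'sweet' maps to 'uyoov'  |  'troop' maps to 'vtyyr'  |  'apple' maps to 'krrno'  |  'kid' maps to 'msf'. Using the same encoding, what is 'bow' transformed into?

The shift depends on letter class: consonant s→u is +2, but vowel e→o is +10. Two shifts are in play — +10 for a/e/i/o/u, +2 for every other letter.
For bow: b(cons)+2=d, o(vowel)+10=y, w(cons)+2=y.

dyy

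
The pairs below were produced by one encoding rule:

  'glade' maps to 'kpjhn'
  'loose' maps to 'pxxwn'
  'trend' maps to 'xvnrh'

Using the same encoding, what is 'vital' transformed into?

zrxjp

The shift depends on letter class: consonant g→k is +4, but vowel a→j is +9. Vowels shift forward by 9 and consonants shift forward by 4.
Applying it to vital: v(cons)+4=z, i(vowel)+9=r, t(cons)+4=x, a(vowel)+9=j, l(cons)+4=p.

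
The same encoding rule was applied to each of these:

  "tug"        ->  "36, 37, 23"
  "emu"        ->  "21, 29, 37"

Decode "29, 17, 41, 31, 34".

mayor

t is letter #20 and maps to 36: an offset of 16. Letters become their 1-based position plus 16 (so a→17, b→18, …).
Reversing it on 29, 17, 41, 31, 34: 29→(29−16)÷1=13=m, 17→(17−16)÷1=1=a, 41→(41−16)÷1=25=y, 31→(31−16)÷1=15=o, 34→(34−16)÷1=18=r.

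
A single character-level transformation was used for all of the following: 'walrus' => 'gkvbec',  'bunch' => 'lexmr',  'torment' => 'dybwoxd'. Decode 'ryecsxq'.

housing

It's a constant shift of +10 (ROT10).
Undoing it on ryecsxq: r−10=h, y−10=o, e−10=u, c−10=s, s−10=i, x−10=n, q−10=g.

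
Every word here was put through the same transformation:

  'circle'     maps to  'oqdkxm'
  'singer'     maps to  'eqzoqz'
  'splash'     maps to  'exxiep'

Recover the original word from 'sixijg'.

Shifts by position in circle: pos 0: c→o (+12), pos 1: i→q (+8), pos 2: r→d (+12), pos 3: c→k (+8) — repeating every 2. The shifts repeat in a cycle of length 2: positions 0,1,… shift by +12, +8, then the pattern repeats.
Reversing it on sixijg: s−12=g, i−8=a, x−12=l, i−8=a, j−12=x, g−8=y.

galaxy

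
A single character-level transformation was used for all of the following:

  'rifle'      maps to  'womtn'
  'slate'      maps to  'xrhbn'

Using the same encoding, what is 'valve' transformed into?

In rifle: r→w is +5, i→o is +6, f→m is +7, l→t is +8 — the shift increases by 1 each position. Letter i (0-indexed) is shifted by i+5, so successive shifts are 5, 6, 7, ….
On valve: v+5=a, a+6=g, l+7=s, v+8=d, e+9=n.

agsdn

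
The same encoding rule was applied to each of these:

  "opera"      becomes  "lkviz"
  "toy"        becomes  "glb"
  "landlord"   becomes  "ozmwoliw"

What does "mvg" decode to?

net

Each pair mirrors across the alphabet (o↔l, p↔k, e↔v): positions sum to 25. Each letter is replaced by its mirror in the alphabet: a↔z, b↔y, c↔x, and so on (the Atbash cipher).
Decoding mvg: m↔n, v↔e, g↔t.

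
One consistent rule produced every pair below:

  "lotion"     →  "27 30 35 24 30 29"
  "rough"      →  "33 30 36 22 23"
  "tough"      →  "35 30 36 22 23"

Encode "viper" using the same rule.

37 24 31 20 33

Letters become their 1-based position plus 15 (so a→16, b→17, …).
For viper: v=22→37, i=9→24, p=16→31, e=5→20, r=18→33.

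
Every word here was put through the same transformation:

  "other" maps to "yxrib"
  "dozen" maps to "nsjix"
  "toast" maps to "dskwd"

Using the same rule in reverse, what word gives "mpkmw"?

Shifts by position in other: pos 0: o→y (+10), pos 1: t→x (+4), pos 2: h→r (+10), pos 3: e→i (+4) — repeating every 2. The shifts repeat in a cycle of length 2: positions 0,1,… shift by +10, +4, then the pattern repeats.
Decoding mpkmw: m−10=c, p−4=l, k−10=a, m−4=i, w−10=m.

claim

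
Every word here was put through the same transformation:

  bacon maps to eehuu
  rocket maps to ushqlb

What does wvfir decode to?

track

In bacon: b→e is +3, a→e is +4, c→h is +5, o→u is +6 — the shift increases by 1 each position. Each letter shifts forward by (position + 3), i.e. 3, 4, 5, … — the shift grows by one for each successive letter.
Decoding wvfir: w−3=t, v−4=r, f−5=a, i−6=c, r−7=k.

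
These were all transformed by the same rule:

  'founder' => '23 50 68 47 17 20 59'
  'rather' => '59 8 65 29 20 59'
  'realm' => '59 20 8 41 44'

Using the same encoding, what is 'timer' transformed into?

f(#6)→23 and o(#15)→50: differences scale by 3, so n = 3·pos + 5. The formula is n = 3×(alphabet index, a=1) + 5.
Applying it to timer: t=20→65, i=9→32, m=13→44, e=5→20, r=18→59.

65 32 44 20 59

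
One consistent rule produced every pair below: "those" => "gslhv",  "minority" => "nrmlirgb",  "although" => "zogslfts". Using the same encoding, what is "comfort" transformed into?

xlnulig

This is the alphabet-reversal cipher (Atbash): a becomes z, b becomes y, etc.
On comfort: c↔x, o↔l, m↔n, f↔u, o↔l, r↔i, t↔g.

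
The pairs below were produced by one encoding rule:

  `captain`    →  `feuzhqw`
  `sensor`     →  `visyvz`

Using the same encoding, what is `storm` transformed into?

In captain: c→f is +3, a→e is +4, p→u is +5, t→z is +6 — the shift increases by 1 each position. Each letter shifts forward by (position + 3), i.e. 3, 4, 5, … — the shift grows by one for each successive letter.
For storm: s+3=v, t+4=x, o+5=t, r+6=x, m+7=t.

vxtxt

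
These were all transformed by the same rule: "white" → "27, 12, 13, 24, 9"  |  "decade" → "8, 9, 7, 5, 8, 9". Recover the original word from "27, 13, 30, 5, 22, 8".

Letters become their 1-based position plus 4 (so a→5, b→6, …).
Decoding 27, 13, 30, 5, 22, 8: 27→(27−4)÷1=23=w, 13→(13−4)÷1=9=i, 30→(30−4)÷1=26=z, 5→(5−4)÷1=1=a, 22→(22−4)÷1=18=r, 8→(8−4)÷1=4=d.

wizard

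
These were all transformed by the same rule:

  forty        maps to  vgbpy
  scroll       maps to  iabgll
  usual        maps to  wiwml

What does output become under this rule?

gwpnwp

Each letter's alphabet position (a=0..z=25) is mapped through 7·x+12 mod 26 — an affine cipher.
On output: o(14)→7·14+12≡6=g; u(20)→7·20+12≡22=w; t(19)→7·19+12≡15=p; p(15)→7·15+12≡13=n; u(20)→7·20+12≡22=w; t(19)→7·19+12≡15=p (all mod 26).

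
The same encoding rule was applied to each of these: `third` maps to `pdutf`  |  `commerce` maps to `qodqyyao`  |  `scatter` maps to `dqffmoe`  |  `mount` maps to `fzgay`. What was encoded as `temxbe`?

Read the word backwards and shift each letter +12.
Decoding temxbe: shift back: t−12=h, e−12=s, m−12=a, x−12=l, b−12=p, e−12=s → hsalps; then reverse → splash.

splash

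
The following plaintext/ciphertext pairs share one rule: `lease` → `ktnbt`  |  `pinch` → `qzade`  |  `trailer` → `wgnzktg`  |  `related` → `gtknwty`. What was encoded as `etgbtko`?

herself

l(11)→k(10) and e(4)→t(19) fit y≡21x+13 (mod 26); the inverse of 21 mod 26 is 5. Treating letters as 0–25, the rule is x ↦ 21x + 13 (mod 26).
Reversing it on etgbtko: e(4)→5·(4−13)≡7=h; t(19)→5·(19−13)≡4=e; g(6)→5·(6−13)≡17=r; b(1)→5·(1−13)≡18=s; t(19)→5·(19−13)≡4=e; k(10)→5·(10−13)≡11=l; o(14)→5·(14−13)≡5=f (all mod 26).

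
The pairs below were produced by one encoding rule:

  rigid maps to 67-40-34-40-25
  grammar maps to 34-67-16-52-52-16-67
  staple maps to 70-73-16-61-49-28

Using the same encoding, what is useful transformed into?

76-70-28-31-76-49

The formula is n = 3×(alphabet index, a=1) + 13.
Applying it to useful: u=21→76, s=19→70, e=5→28, f=6→31, u=21→76, l=12→49.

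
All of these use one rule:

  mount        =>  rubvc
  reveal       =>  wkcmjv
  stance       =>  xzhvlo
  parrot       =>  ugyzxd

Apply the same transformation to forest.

Letter i (0-indexed) is shifted by i+5, so successive shifts are 5, 6, 7, ….
Applying it to forest: f+5=k, o+6=u, r+7=y, e+8=m, s+9=b, t+10=d.

kuymbd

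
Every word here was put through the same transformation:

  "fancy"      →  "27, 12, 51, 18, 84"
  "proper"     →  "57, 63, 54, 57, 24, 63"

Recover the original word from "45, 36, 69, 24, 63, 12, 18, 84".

With a=1..z=26, the number is 3·pos + 9.
Undoing it on 45, 36, 69, 24, 63, 12, 18, 84: 45→(45−9)÷3=12=l, 36→(36−9)÷3=9=i, 69→(69−9)÷3=20=t, 24→(24−9)÷3=5=e, 63→(63−9)÷3=18=r, 12→(12−9)÷3=1=a, 18→(18−9)÷3=3=c, 84→(84−9)÷3=25=y.

literacy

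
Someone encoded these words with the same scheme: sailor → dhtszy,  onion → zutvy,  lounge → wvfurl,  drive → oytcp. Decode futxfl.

unique

Shifts by position in sailor: pos 0: s→d (+11), pos 1: a→h (+7), pos 2: i→t (+11), pos 3: l→s (+7) — repeating every 2. A repeating key of period 2 is used — shifts +11, +7 over and over.
Decoding futxfl: f−11=u, u−7=n, t−11=i, x−7=q, f−11=u, l−7=e.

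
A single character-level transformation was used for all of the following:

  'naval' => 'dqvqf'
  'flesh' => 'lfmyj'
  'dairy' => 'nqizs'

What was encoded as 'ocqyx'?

n(13)→d(3) and a(0)→q(16) fit y≡25x+16 (mod 26); the inverse of 25 mod 26 is 25. This is an affine cipher: with a=0,…,z=25, each position x becomes (25x+16) mod 26.
Undoing it on ocqyx: o(14)→25·(14−16)≡2=c; c(2)→25·(2−16)≡14=o; q(16)→25·(16−16)≡0=a; y(24)→25·(24−16)≡18=s; x(23)→25·(23−16)≡19=t (all mod 26).

coast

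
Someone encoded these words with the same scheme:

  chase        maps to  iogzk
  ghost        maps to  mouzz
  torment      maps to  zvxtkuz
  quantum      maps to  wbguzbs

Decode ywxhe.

spray

Shifts by position in chase: pos 0: c→i (+6), pos 1: h→o (+7), pos 2: a→g (+6), pos 3: s→z (+7) — repeating every 2. The shifts repeat in a cycle of length 2: positions 0,1,… shift by +6, +7, then the pattern repeats.
Undoing it on ywxhe: y−6=s, w−7=p, x−6=r, h−7=a, e−6=y.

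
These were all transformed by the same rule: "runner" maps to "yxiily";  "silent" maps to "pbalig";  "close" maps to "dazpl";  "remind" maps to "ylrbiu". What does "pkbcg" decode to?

shift

This is an affine cipher: with a=0,…,z=25, each position x becomes (17x+21) mod 26.
Decoding pkbcg: p(15)→23·(15−21)≡18=s; k(10)→23·(10−21)≡7=h; b(1)→23·(1−21)≡8=i; c(2)→23·(2−21)≡5=f; g(6)→23·(6−21)≡19=t (all mod 26).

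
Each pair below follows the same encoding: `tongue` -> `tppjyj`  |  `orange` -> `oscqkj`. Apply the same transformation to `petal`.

pfvdp

In tongue: t→t is +0, o→p is +1, n→p is +2, g→j is +3 — the shift increases by 1 each position. Each letter shifts forward by its position index (0, 1, 2, …) — the shift grows by one for each successive letter.
For petal: p+0=p, e+1=f, t+2=v, a+3=d, l+4=p.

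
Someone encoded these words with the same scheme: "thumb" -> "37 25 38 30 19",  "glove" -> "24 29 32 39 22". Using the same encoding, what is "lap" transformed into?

t is letter #20 and maps to 37: an offset of 17. Letters become their 1-based position plus 17 (so a→18, b→19, …).
Applying it to lap: l=12→29, a=1→18, p=16→33.

29 18 33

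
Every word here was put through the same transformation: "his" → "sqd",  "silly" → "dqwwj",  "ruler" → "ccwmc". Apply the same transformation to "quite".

The shift depends on letter class: consonant h→s is +11, but vowel i→q is +8. Two shifts are in play — +8 for a/e/i/o/u, +11 for every other letter.
For quite: q(cons)+11=b, u(vowel)+8=c, i(vowel)+8=q, t(cons)+11=e, e(vowel)+8=m.

bcqem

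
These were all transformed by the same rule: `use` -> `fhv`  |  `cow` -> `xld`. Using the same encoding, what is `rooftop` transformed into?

Each pair mirrors across the alphabet (u↔f, s↔h, e↔v): positions sum to 25. Each letter is replaced by its mirror in the alphabet: a↔z, b↔y, c↔x, and so on (the Atbash cipher).
For rooftop: r↔i, o↔l, o↔l, f↔u, t↔g, o↔l, p↔k.

illuglk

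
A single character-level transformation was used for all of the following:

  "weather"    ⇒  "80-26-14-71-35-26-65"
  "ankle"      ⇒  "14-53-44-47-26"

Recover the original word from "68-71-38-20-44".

stick

w(#23)→80 and e(#5)→26: differences scale by 3, so n = 3·pos + 11. With a=1..z=26, the number is 3·pos + 11.
Decoding 68-71-38-20-44: 68→(68−11)÷3=19=s, 71→(71−11)÷3=20=t, 38→(38−11)÷3=9=i, 20→(20−11)÷3=3=c, 44→(44−11)÷3=11=k.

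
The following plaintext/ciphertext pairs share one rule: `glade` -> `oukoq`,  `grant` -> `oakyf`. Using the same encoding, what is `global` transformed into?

In glade: g→o is +8, l→u is +9, a→k is +10, d→o is +11 — the shift increases by 1 each position. The shift increases by 1 at each position, starting from +8: 8, 9, 10, ….
On global: g+8=o, l+9=u, o+10=y, b+11=m, a+12=m, l+13=y.

ouymmy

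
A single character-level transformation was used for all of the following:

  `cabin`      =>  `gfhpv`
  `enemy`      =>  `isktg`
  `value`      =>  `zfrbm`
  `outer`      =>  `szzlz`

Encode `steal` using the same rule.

wykht

In cabin: c→g is +4, a→f is +5, b→h is +6, i→p is +7 — the shift increases by 1 each position. The shift increases by 1 at each position, starting from +4: 4, 5, 6, ….
For steal: s+4=w, t+5=y, e+6=k, a+7=h, l+8=t.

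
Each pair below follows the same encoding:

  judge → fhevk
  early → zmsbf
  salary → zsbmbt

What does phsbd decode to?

cargo

The output letters match the input read backwards, each shifted +1: judge reversed is egduj. Two steps: reverse the string, then apply a Caesar shift of +1.
Decoding phsbd: shift back: p−1=o, h−1=g, s−1=r, b−1=a, d−1=c → ograc; then reverse → cargo.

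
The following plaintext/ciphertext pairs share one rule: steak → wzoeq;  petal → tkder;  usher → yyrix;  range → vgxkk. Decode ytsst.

A repeating key of period 3 is used — shifts +4, +6, +10 over and over.
Undoing it on ytsst: y−4=u, t−6=n, s−10=i, s−4=o, t−6=n.

union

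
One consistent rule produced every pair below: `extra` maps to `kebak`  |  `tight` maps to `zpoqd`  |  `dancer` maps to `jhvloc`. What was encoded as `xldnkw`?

In extra: e→k is +6, x→e is +7, t→b is +8, r→a is +9 — the shift increases by 1 each position. Letter i (0-indexed) is shifted by i+6, so successive shifts are 6, 7, 8, ….
Decoding xldnkw: x−6=r, l−7=e, d−8=v, n−9=e, k−10=a, w−11=l.

reveal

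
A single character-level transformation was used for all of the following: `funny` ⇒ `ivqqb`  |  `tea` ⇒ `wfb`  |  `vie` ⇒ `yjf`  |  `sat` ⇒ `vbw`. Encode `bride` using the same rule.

The shift depends on letter class: consonant f→i is +3, but vowel u→v is +1. The rule splits by letter class: vowels +1, consonants +3.
On bride: b(cons)+3=e, r(cons)+3=u, i(vowel)+1=j, d(cons)+3=g, e(vowel)+1=f.

eujgf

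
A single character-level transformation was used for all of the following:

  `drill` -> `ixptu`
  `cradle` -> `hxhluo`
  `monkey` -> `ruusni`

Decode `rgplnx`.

maiden

In drill: d→i is +5, r→x is +6, i→p is +7, l→t is +8 — the shift increases by 1 each position. Letter i (0-indexed) is shifted by i+5, so successive shifts are 5, 6, 7, ….
Undoing it on rgplnx: r−5=m, g−6=a, p−7=i, l−8=d, n−9=e, x−10=n.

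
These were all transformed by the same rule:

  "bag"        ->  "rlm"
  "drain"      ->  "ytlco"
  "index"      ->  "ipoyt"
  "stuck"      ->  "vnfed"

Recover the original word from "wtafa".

pupil

The output letters match the input read backwards, each shifted +11: bag reversed is gab. The word is reversed, then every letter is shifted forward by 11.
Undoing it on wtafa: shift back: w−11=l, t−11=i, a−11=p, f−11=u, a−11=p → lipup; then reverse → pupil.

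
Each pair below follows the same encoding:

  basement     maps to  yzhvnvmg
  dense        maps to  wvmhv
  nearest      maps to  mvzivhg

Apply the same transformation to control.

xlmgilo

This is the alphabet-reversal cipher (Atbash): a becomes z, b becomes y, etc.
Applying it to control: c↔x, o↔l, n↔m, t↔g, r↔i, o↔l, l↔o.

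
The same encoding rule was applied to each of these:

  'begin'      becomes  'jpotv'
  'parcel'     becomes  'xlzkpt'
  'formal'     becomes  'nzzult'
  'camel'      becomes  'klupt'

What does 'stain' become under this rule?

The shift depends on letter class: consonant b→j is +8, but vowel e→p is +11. The rule splits by letter class: vowels +11, consonants +8.
For stain: s(cons)+8=a, t(cons)+8=b, a(vowel)+11=l, i(vowel)+11=t, n(cons)+8=v.

abltv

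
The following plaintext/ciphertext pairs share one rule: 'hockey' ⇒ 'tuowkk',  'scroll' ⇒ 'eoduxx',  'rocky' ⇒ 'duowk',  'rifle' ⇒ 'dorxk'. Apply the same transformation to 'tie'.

The rule splits by letter class: vowels +6, consonants +12.
Applying it to tie: t(cons)+12=f, i(vowel)+6=o, e(vowel)+6=k.

fok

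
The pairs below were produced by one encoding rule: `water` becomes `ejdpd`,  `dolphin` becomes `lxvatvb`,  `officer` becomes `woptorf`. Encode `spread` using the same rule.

aybpmq

The shift increases by 1 at each position, starting from +8: 8, 9, 10, ….
Applying it to spread: s+8=a, p+9=y, r+10=b, e+11=p, a+12=m, d+13=q.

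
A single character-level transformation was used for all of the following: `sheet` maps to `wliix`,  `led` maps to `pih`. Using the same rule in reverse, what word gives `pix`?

Compare letters: s→w is +4, h→l is +4, e→i is +4 — a constant shift. Every letter moves 4 places later in the alphabet, wrapping around z→a.
Reversing it on pix: p−4=l, i−4=e, x−4=t.

let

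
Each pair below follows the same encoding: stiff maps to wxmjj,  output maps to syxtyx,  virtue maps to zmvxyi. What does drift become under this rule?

hvmjx

Every letter moves 4 places later in the alphabet, wrapping around z→a.
Applying it to drift: d+4=h, r+4=v, i+4=m, f+4=j, t+4=x.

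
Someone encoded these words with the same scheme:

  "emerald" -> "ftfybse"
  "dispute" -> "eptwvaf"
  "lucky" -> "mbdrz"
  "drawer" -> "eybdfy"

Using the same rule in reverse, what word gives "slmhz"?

relay

The shifts repeat in a cycle of length 2: positions 0,1,… shift by +1, +7, then the pattern repeats.
Undoing it on slmhz: s−1=r, l−7=e, m−1=l, h−7=a, z−1=y.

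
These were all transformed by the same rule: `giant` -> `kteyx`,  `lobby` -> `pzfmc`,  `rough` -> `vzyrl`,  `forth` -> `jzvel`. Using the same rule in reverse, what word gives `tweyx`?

Shifts by position in giant: pos 0: g→k (+4), pos 1: i→t (+11), pos 2: a→e (+4), pos 3: n→y (+11) — repeating every 2. The shifts repeat in a cycle of length 2: positions 0,1,… shift by +4, +11, then the pattern repeats.
Reversing it on tweyx: t−4=p, w−11=l, e−4=a, y−11=n, x−4=t.

plant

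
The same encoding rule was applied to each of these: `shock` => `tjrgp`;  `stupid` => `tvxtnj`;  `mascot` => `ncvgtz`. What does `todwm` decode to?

In shock: s→t is +1, h→j is +2, o→r is +3, c→g is +4 — the shift increases by 1 each position. Each letter shifts forward by (position + 1), i.e. 1, 2, 3, … — the shift grows by one for each successive letter.
Undoing it on todwm: t−1=s, o−2=m, d−3=a, w−4=s, m−5=h.

smash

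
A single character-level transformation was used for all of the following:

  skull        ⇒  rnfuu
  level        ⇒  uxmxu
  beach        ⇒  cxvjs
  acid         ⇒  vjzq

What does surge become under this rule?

s(18)→r(17) and k(10)→n(13) fit y≡7x+21 (mod 26); the inverse of 7 mod 26 is 15. Each letter's alphabet position (a=0..z=25) is mapped through 7·x+21 mod 26 — an affine cipher.
For surge: s(18)→7·18+21≡17=r; u(20)→7·20+21≡5=f; r(17)→7·17+21≡10=k; g(6)→7·6+21≡11=l; e(4)→7·4+21≡23=x (all mod 26).

rfklx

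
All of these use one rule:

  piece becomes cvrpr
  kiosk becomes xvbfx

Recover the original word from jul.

It's a constant shift of +13 (ROT13).
Reversing it on jul: j−13=w, u−13=h, l−13=y.

why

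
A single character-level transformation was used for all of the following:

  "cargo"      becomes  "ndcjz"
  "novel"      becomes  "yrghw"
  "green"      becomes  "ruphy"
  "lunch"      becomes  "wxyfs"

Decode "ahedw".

petal

Shifts by position in cargo: pos 0: c→n (+11), pos 1: a→d (+3), pos 2: r→c (+11), pos 3: g→j (+3) — repeating every 2. It's a Vigenère-style cipher with numeric key [11,3]: position i shifts by key[i mod 2].
Decoding ahedw: a−11=p, h−3=e, e−11=t, d−3=a, w−11=l.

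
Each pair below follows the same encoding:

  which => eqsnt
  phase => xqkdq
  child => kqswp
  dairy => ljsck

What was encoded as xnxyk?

In which: w→e is +8, h→q is +9, i→s is +10, c→n is +11 — the shift increases by 1 each position. Each letter shifts forward by (position + 8), i.e. 8, 9, 10, … — the shift grows by one for each successive letter.
Undoing it on xnxyk: x−8=p, n−9=e, x−10=n, y−11=n, k−12=y.

penny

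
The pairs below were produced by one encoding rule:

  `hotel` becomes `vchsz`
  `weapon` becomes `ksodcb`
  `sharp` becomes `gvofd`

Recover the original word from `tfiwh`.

fruit

It's a constant shift of +14 (ROT14).
Decoding tfiwh: t−14=f, f−14=r, i−14=u, w−14=i, h−14=t.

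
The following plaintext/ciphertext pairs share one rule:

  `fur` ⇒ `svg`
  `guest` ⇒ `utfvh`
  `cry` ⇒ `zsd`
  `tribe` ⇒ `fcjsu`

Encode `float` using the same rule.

The output letters match the input read backwards, each shifted +1: fur reversed is ruf. Read the word backwards and shift each letter +1.
On float: reverse → taolf; then shift: t+1=u, a+1=b, o+1=p, l+1=m, f+1=g.

ubpmg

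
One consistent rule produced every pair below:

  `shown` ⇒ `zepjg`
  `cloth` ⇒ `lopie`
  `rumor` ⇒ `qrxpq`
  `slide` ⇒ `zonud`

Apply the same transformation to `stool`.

zippo

s(18)→z(25) and h(7)→e(4) fit y≡9x+19 (mod 26); the inverse of 9 mod 26 is 3. This is an affine cipher: with a=0,…,z=25, each position x becomes (9x+19) mod 26.
For stool: s(18)→9·18+19≡25=z; t(19)→9·19+19≡8=i; o(14)→9·14+19≡15=p; o(14)→9·14+19≡15=p; l(11)→9·11+19≡14=o (all mod 26).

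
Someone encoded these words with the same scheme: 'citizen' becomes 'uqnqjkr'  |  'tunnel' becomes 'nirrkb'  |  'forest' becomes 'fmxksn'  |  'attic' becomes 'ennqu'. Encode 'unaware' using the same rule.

Each letter's alphabet position (a=0..z=25) is mapped through 21·x+4 mod 26 — an affine cipher.
Applying it to unaware: u(20)→21·20+4≡8=i; n(13)→21·13+4≡17=r; a(0)→21·0+4≡4=e; w(22)→21·22+4≡24=y; a(0)→21·0+4≡4=e; r(17)→21·17+4≡23=x; e(4)→21·4+4≡10=k (all mod 26).

ireyexk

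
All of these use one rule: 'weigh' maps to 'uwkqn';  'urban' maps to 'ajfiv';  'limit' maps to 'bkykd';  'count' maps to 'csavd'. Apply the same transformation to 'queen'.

mawwv

w(22)→u(20) and e(4)→w(22) fit y≡23x+8 (mod 26); the inverse of 23 mod 26 is 17. Treating letters as 0–25, the rule is x ↦ 23x + 8 (mod 26).
On queen: q(16)→23·16+8≡12=m; u(20)→23·20+8≡0=a; e(4)→23·4+8≡22=w; e(4)→23·4+8≡22=w; n(13)→23·13+8≡21=v (all mod 26).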